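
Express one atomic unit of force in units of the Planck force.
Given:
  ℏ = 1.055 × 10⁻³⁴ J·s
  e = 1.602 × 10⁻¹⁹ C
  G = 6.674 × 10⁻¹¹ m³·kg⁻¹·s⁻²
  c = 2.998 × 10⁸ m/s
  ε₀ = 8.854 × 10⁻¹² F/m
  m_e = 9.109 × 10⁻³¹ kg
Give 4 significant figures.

6.791 × 10⁻⁵²

atomic unit of force: F_au = E_h/a₀ = m_e²e⁶/((4πε₀)³ℏ⁴) = 8.220 × 10⁻⁸ N
Planck force: F_P = c⁴/G = 1.210 × 10⁴⁴ N
ratio = 8.220 × 10⁻⁸ / 1.210 × 10⁴⁴ = 6.791 × 10⁻⁵²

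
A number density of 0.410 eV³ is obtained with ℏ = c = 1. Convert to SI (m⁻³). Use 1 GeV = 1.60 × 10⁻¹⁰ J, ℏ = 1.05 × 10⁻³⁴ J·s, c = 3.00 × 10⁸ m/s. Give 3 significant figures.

Number density is [L]⁻³ = [E]³/(ℏc)³.
1 GeV³ → 1/(ℏc)³ × (1 GeV in J)³ = 1.31 × 10⁴⁷ m⁻³.
Convert the energy scale: 0.410 eV³ = 4.10 × 10⁻²⁸ GeV³.
Result: 4.10 × 10⁻²⁸ × 1.31 × 10⁴⁷ = 5.37 × 10¹⁹ m⁻³.

5.37 × 10¹⁹ m⁻³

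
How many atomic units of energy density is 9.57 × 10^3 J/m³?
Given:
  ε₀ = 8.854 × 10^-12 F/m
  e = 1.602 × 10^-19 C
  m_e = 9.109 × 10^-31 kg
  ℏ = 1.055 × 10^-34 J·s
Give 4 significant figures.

3.267 × 10^-10

atomic unit of energy density: u_au = E_h/a₀³ = m_e⁴e¹⁰/((4πε₀)⁵ℏ⁸) = 2.929 × 10^13 J/m³.
9.57 × 10^3 / 2.929 × 10^13 = 3.267 × 10^-10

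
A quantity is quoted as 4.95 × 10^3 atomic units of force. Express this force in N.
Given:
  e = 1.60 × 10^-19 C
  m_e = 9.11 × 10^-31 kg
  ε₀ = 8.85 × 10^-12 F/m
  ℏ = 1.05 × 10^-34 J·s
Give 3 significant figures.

One atomic unit of force: F_au = E_h/a₀ = m_e²e⁶/((4πε₀)³ℏ⁴) = 8.33 × 10^-8 N.
4.95 × 10^3 × 8.33 × 10^-8 N = 4.12 × 10^-4 N

4.12 × 10^-4 N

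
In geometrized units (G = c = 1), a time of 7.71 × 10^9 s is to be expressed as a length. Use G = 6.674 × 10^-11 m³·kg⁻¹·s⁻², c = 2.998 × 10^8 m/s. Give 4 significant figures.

2.311 × 10^18 m

Time → length via c.
7.71 × 10^9 s × (c) = 2.311 × 10^18 m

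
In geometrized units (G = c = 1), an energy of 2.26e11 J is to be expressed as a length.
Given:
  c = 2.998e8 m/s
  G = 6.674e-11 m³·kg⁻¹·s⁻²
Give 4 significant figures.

1.867e-33 m

Energy → length via G/c⁴.
2.26e11 J × (G/c⁴) = 1.867e-33 m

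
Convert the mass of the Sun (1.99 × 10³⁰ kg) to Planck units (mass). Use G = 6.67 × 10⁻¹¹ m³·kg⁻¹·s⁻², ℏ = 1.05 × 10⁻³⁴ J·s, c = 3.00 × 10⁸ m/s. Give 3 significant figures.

Planck mass: m_P = √(ℏc/G) = 2.17 × 10⁻⁸ kg.
1.99 × 10³⁰ / 2.17 × 10⁻⁸ = 9.16 × 10³⁷

9.16 × 10³⁷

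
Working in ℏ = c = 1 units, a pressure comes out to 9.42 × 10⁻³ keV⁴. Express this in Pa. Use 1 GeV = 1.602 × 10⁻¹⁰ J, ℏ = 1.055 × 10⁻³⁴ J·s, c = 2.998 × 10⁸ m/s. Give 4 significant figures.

Pressure is [E]/[L]³ = [E]⁴/(ℏc)³.
1 GeV⁴ → 1/(ℏc)³ × (1 GeV in J)⁴ = 2.082 × 10³⁷ Pa.
Convert the energy scale: 9.42 × 10⁻³ keV⁴ = 9.42 × 10⁻²⁷ GeV⁴.
Result: 9.42 × 10⁻²⁷ × 2.082 × 10³⁷ = 1.961 × 10¹¹ Pa.

1.961 × 10¹¹ Pa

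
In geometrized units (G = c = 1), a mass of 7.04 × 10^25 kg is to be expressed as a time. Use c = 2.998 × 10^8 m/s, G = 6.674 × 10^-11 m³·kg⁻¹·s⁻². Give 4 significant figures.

1.744 × 10^-10 s

Mass → time via G/c³.
7.04 × 10^25 kg × (G/c³) = 1.744 × 10^-10 s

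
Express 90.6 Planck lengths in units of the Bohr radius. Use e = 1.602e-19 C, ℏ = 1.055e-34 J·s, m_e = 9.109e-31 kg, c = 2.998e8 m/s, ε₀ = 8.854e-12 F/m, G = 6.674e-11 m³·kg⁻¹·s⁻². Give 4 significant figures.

Planck length: ℓ_P = √(ℏG/c³) = 1.616e-35 m
Bohr radius: a₀ = 4πε₀ℏ²/(m_e e²) = 5.297e-11 m
90.6 × 1.616e-35 / 5.297e-11 = 2.765e-23

2.765e-23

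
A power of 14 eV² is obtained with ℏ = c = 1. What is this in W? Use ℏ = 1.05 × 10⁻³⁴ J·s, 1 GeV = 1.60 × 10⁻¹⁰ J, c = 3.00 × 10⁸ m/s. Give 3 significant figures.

3.41 × 10⁻³ W

Power is [E]/[T] = [E]²/ℏ.
1 GeV² → 1/ℏ × (1 GeV in J)² = 2.44 × 10¹⁴ W.
Convert the energy scale: 14 eV² = 1.40 × 10⁻¹⁷ GeV².
Result: 1.40 × 10⁻¹⁷ × 2.44 × 10¹⁴ = 3.41 × 10⁻³ W.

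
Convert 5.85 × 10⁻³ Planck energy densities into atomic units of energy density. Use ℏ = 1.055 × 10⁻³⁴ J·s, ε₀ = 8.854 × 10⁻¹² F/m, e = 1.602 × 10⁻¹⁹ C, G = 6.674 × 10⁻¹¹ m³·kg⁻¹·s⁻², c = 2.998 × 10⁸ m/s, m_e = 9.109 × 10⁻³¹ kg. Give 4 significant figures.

Planck energy density: u_P = c⁷/(ℏG²) = 4.632 × 10¹¹³ J/m³
atomic unit of energy density: u_au = E_h/a₀³ = m_e⁴e¹⁰/((4πε₀)⁵ℏ⁸) = 2.929 × 10¹³ J/m³
5.85 × 10⁻³ × 4.632 × 10¹¹³ / 2.929 × 10¹³ = 9.251 × 10⁹⁷

9.251 × 10⁹⁷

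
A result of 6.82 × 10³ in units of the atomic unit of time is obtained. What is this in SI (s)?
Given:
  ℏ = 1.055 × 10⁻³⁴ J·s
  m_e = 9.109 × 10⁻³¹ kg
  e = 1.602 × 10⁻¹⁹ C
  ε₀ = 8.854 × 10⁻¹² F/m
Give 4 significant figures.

1.652 × 10⁻¹³ s

One atomic unit of time: τ_au = (4πε₀)²ℏ³/(m_e e⁴) = 2.423 × 10⁻¹⁷ s.
6.82 × 10³ × 2.423 × 10⁻¹⁷ s = 1.652 × 10⁻¹³ s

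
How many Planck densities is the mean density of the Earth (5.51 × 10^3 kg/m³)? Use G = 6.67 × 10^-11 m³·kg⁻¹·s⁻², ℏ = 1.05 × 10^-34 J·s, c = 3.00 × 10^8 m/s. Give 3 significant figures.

1.06 × 10^-93

Planck density: ρ_P = c⁵/(ℏG²) = 5.20 × 10^96 kg/m³.
5.51 × 10^3 / 5.20 × 10^96 = 1.06 × 10^-93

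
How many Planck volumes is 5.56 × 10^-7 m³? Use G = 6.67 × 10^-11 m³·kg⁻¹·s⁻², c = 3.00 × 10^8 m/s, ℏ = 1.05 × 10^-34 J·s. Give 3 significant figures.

1.33 × 10^98

Planck volume: V_P = (ℏG/c³)^(3/2) = 4.18 × 10^-105 m³.
5.56 × 10^-7 / 4.18 × 10^-105 = 1.33 × 10^98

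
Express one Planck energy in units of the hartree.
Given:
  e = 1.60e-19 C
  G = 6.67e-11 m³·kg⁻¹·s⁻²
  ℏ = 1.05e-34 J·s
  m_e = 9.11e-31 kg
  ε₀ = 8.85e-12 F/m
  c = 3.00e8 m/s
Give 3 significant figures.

4.47e26

Planck energy: E_P = √(ℏc⁵/G) = 1.96e9 J
hartree: E_h = m_e e⁴/(4πε₀ℏ)² = 4.38e-18 J
ratio = 1.96e9 / 4.38e-18 = 4.47e26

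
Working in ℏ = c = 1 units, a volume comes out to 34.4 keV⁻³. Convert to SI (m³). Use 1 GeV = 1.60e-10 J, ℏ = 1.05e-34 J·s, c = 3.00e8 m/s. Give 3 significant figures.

2.63e-28 m³

Volume is [L]³ = [E]⁻³·(ℏc)³.
1 GeV⁻³ → (ℏc)³ × (1 GeV in J)⁻³ = 7.63e-48 m³.
Convert the energy scale: 34.4 keV⁻³ = 3.44e19 GeV⁻³.
Result: 3.44e19 × 7.63e-48 = 2.63e-28 m³.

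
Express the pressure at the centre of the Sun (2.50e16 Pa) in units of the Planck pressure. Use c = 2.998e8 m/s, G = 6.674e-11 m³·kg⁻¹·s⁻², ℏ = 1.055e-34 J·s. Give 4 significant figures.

Planck pressure: p_P = c⁷/(ℏG²) = 4.632e113 Pa.
2.50e16 / 4.632e113 = 5.397e-98

5.397e-98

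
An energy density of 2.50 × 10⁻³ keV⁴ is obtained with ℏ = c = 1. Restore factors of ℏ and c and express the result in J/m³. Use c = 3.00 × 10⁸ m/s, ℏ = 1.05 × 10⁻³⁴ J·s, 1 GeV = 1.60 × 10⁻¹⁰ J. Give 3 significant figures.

5.24 × 10¹⁰ J/m³

[E]/[L]³ = [E]⁴/(ℏc)³; restore (ℏc)⁻³.
1 GeV⁴ → 1/(ℏc)³ × (1 GeV in J)⁴ = 2.10 × 10³⁷ J/m³.
Convert the energy scale: 2.50 × 10⁻³ keV⁴ = 2.50 × 10⁻²⁷ GeV⁴.
Result: 2.50 × 10⁻²⁷ × 2.10 × 10³⁷ = 5.24 × 10¹⁰ J/m³.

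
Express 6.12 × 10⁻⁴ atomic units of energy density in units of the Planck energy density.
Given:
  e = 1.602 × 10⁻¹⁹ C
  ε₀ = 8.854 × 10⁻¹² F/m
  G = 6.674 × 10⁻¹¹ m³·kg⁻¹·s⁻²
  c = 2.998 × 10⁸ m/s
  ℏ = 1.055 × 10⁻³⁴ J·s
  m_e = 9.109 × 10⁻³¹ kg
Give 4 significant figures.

3.870 × 10⁻¹⁰⁴

atomic unit of energy density: u_au = E_h/a₀³ = m_e⁴e¹⁰/((4πε₀)⁵ℏ⁸) = 2.929 × 10¹³ J/m³
Planck energy density: u_P = c⁷/(ℏG²) = 4.632 × 10¹¹³ J/m³
6.12 × 10⁻⁴ × 2.929 × 10¹³ / 4.632 × 10¹¹³ = 3.870 × 10⁻¹⁰⁴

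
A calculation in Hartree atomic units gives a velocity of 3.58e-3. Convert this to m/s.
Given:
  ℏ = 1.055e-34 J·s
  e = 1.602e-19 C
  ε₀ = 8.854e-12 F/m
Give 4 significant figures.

One atomic unit of velocity: v_au = e²/(4πε₀ℏ) = 2.186e6 m/s.
3.58e-3 × 2.186e6 m/s = 7.827e3 m/s

7.827e3 m/s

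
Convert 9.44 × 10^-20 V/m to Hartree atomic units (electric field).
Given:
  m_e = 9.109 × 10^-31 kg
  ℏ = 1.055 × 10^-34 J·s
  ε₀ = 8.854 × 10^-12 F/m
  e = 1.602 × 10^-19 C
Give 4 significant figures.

1.840 × 10^-31

atomic unit of electric field: E_au = E_h/(e a₀) = m_e²e⁵/((4πε₀)³ℏ⁴) = 5.131 × 10^11 V/m.
9.44 × 10^-20 / 5.131 × 10^11 = 1.840 × 10^-31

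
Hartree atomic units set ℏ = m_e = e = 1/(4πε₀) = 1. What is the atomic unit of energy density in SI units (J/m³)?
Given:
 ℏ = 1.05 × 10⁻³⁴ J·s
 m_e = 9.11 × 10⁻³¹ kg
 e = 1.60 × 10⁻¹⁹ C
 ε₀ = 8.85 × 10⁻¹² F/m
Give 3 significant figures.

3.01 × 10¹³ J/m³

From ℏ = m_e = e = 1/(4πε₀) = 1 the energy density scale is u_au = E_h/a₀³ = m_e⁴e¹⁰/((4πε₀)⁵ℏ⁸).
E_h = 4.38 × 10⁻¹⁸ J
a₀ = 5.26 × 10⁻¹¹ m
E_h/a₀³ = 3.01 × 10¹³ J/m³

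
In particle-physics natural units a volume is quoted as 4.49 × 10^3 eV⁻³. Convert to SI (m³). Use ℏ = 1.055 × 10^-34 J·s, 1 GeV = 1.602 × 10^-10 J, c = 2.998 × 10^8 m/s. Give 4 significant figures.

Volume is [L]³ = [E]⁻³·(ℏc)³.
1 GeV⁻³ → (ℏc)³ × (1 GeV in J)⁻³ = 7.696 × 10^-48 m³.
Convert the energy scale: 4.49 × 10^3 eV⁻³ = 4.49 × 10^30 GeV⁻³.
Result: 4.49 × 10^30 × 7.696 × 10^-48 = 3.456 × 10^-17 m³.

3.456 × 10^-17 m³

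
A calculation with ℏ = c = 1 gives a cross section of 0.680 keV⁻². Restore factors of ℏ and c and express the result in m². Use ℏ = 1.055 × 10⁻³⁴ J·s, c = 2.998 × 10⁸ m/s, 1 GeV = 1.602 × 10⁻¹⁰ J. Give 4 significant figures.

2.651 × 10⁻²⁰ m²

Area is [L]² = [E]⁻²·(ℏc)²; restore (ℏc)².
1 GeV⁻² → (ℏc)² × (1 GeV in J)⁻² = 3.898 × 10⁻³² m².
Convert the energy scale: 0.680 keV⁻² = 6.80 × 10¹¹ GeV⁻².
Result: 6.80 × 10¹¹ × 3.898 × 10⁻³² = 2.651 × 10⁻²⁰ m².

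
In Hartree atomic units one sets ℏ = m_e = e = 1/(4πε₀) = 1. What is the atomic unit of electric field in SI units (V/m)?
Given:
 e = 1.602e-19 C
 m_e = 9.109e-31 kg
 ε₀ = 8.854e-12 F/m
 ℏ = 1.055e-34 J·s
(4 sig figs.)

5.131e11 V/m

E_au = E_h/(e a₀) = m_e²e⁵/((4πε₀)³ℏ⁴)
E_h = 4.354e-18 J
a₀ = 5.297e-11 m
E_h/(e·a₀) = 5.131e11 V/m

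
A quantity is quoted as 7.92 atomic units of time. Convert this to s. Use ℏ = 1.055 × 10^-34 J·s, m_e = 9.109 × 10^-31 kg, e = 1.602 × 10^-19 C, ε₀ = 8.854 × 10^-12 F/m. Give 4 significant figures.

One atomic unit of time: τ_au = (4πε₀)²ℏ³/(m_e e⁴) = 2.423 × 10^-17 s.
7.92 × 2.423 × 10^-17 s = 1.919 × 10^-16 s

1.919 × 10^-16 s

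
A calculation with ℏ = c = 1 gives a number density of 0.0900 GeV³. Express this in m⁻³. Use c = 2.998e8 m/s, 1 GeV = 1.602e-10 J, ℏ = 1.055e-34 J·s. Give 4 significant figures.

1.169e46 m⁻³

Number density is [L]⁻³ = [E]³/(ℏc)³.
1 GeV³ → 1/(ℏc)³ × (1 GeV in J)³ = 1.299e47 m⁻³.
Result: 0.0900 × 1.299e47 = 1.169e46 m⁻³.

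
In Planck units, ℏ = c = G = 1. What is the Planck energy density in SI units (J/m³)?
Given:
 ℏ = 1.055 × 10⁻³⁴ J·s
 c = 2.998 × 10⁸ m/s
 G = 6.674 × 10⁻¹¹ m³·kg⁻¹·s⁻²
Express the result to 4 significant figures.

4.632 × 10¹¹³ J/m³

From ℏ = c = G = 1 the energy density scale is u_P = c⁷/(ℏG²).
  = 2.177 × 10⁵⁹ / 4.699 × 10⁻⁵⁵
  = 4.632 × 10¹¹³ J/m³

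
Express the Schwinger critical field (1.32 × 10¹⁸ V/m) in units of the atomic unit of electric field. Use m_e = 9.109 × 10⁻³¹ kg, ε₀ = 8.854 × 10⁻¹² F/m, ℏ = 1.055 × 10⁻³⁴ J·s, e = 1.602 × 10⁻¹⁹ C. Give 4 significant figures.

2.573 × 10⁶

atomic unit of electric field: E_au = E_h/(e a₀) = m_e²e⁵/((4πε₀)³ℏ⁴) = 5.131 × 10¹¹ V/m.
1.32 × 10¹⁸ / 5.131 × 10¹¹ = 2.573 × 10⁶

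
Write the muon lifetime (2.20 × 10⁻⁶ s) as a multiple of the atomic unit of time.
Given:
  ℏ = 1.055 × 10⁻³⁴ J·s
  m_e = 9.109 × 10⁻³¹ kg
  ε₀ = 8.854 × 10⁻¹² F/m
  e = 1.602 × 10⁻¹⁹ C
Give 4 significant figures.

atomic unit of time: τ_au = (4πε₀)²ℏ³/(m_e e⁴) = 2.423 × 10⁻¹⁷ s.
2.20 × 10⁻⁶ / 2.423 × 10⁻¹⁷ = 9.080 × 10¹⁰

9.080 × 10¹⁰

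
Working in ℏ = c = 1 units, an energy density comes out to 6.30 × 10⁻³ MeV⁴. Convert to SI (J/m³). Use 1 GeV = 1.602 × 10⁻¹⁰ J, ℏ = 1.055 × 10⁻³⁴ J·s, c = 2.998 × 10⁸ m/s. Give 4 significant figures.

[E]/[L]³ = [E]⁴/(ℏc)³; restore (ℏc)⁻³.
1 GeV⁴ → 1/(ℏc)³ × (1 GeV in J)⁴ = 2.082 × 10³⁷ J/m³.
Convert the energy scale: 6.30 × 10⁻³ MeV⁴ = 6.30 × 10⁻¹⁵ GeV⁴.
Result: 6.30 × 10⁻¹⁵ × 2.082 × 10³⁷ = 1.311 × 10²³ J/m³.

1.311 × 10²³ J/m³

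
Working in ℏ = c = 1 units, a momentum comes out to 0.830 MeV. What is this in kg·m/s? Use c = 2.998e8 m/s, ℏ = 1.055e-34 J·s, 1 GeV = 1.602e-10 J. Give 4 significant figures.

4.435e-22 kg·m/s

Momentum is [E]/c; divide by c.
1 GeV → 1/c × (1 GeV in J) = 5.344e-19 kg·m/s.
Convert the energy scale: 0.830 MeV = 8.30e-4 GeV.
Result: 8.30e-4 × 5.344e-19 = 4.435e-22 kg·m/s.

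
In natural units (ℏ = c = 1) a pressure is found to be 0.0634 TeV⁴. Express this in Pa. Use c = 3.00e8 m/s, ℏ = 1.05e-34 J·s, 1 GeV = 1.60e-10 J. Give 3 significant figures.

1.33e48 Pa

Pressure is [E]/[L]³ = [E]⁴/(ℏc)³.
1 GeV⁴ → 1/(ℏc)³ × (1 GeV in J)⁴ = 2.10e37 Pa.
Convert the energy scale: 0.0634 TeV⁴ = 6.34e10 GeV⁴.
Result: 6.34e10 × 2.10e37 = 1.33e48 Pa.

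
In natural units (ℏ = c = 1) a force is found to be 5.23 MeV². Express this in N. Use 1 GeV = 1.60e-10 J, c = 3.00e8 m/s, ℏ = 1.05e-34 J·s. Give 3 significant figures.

4.25 N

Force is [E]/[L] = [E]²/(ℏc); restore (ℏc)⁻¹.
1 GeV² → 1/(ℏc) × (1 GeV in J)² = 8.13e5 N.
Convert the energy scale: 5.23 MeV² = 5.23e-6 GeV².
Result: 5.23e-6 × 8.13e5 = 4.25 N.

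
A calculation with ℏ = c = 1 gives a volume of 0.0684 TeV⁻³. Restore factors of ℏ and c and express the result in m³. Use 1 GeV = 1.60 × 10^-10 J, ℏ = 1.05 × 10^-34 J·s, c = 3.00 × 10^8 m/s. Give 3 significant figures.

Volume is [L]³ = [E]⁻³·(ℏc)³.
1 GeV⁻³ → (ℏc)³ × (1 GeV in J)⁻³ = 7.63 × 10^-48 m³.
Convert the energy scale: 0.0684 TeV⁻³ = 6.84 × 10^-11 GeV⁻³.
Result: 6.84 × 10^-11 × 7.63 × 10^-48 = 5.22 × 10^-58 m³.

5.22 × 10^-58 m³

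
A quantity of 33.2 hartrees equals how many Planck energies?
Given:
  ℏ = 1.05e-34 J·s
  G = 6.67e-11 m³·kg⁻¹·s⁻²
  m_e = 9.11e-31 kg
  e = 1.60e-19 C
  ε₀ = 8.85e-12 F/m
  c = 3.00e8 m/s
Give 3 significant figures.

7.43e-26

hartree: E_h = m_e e⁴/(4πε₀ℏ)² = 4.38e-18 J
Planck energy: E_P = √(ℏc⁵/G) = 1.96e9 J
33.2 × 4.38e-18 / 1.96e9 = 7.43e-26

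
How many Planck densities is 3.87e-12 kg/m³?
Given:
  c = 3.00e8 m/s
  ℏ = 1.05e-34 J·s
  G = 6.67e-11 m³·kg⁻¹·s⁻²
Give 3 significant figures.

7.44e-109

Planck density: ρ_P = c⁵/(ℏG²) = 5.20e96 kg/m³.
3.87e-12 / 5.20e96 = 7.44e-109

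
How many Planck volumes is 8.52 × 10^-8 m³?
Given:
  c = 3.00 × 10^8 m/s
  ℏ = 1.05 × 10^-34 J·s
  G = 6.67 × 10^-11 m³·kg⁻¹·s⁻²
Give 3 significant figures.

Planck volume: V_P = (ℏG/c³)^(3/2) = 4.18 × 10^-105 m³.
8.52 × 10^-8 / 4.18 × 10^-105 = 2.04 × 10^97

2.04 × 10^97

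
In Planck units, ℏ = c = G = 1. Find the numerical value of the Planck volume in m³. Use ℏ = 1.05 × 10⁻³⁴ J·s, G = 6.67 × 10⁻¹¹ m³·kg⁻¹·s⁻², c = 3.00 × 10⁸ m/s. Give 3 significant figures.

4.18 × 10⁻¹⁰⁵ m³

From ℏ = c = G = 1 the volume scale is V_P = (ℏG/c³)^(3/2).
  = √(1.75 × 10⁻²⁰⁹)
  = 4.18 × 10⁻¹⁰⁵ m³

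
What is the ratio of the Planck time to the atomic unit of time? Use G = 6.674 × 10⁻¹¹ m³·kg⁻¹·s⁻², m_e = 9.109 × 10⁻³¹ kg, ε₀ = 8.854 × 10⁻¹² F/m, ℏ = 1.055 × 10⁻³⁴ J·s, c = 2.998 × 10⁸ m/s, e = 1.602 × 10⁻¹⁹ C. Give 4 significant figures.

2.225 × 10⁻²⁷

Planck time: t_P = √(ℏG/c⁵) = 5.392 × 10⁻⁴⁴ s
atomic unit of time: τ_au = (4πε₀)²ℏ³/(m_e e⁴) = 2.423 × 10⁻¹⁷ s
ratio = 5.392 × 10⁻⁴⁴ / 2.423 × 10⁻¹⁷ = 2.225 × 10⁻²⁷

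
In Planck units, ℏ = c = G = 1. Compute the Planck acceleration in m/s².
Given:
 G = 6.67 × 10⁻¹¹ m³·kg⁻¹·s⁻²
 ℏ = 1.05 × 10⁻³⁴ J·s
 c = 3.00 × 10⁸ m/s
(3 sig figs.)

5.59 × 10⁵¹ m/s²

The unique combination of the constants set to 1 with dimensions of acceleration is a_P = √(c⁷/(ℏG)).
  = √(3.12 × 10¹⁰³)
  = 5.59 × 10⁵¹ m/s²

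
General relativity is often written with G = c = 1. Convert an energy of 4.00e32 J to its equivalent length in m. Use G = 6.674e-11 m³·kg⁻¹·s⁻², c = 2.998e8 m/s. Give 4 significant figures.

Energy → length via G/c⁴.
4.00e32 J × (G/c⁴) = 3.305e-12 m

3.305e-12 m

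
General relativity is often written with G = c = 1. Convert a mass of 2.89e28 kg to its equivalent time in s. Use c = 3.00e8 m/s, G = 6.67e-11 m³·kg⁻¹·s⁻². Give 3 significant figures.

Mass → time via G/c³.
2.89e28 kg × (G/c³) = 7.14e-8 s

7.14e-8 s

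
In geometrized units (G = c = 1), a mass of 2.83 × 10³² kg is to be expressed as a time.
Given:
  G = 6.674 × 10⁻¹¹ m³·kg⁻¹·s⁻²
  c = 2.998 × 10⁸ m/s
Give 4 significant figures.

7.009 × 10⁻⁴ s

Mass → time via G/c³.
2.83 × 10³² kg × (G/c³) = 7.009 × 10⁻⁴ s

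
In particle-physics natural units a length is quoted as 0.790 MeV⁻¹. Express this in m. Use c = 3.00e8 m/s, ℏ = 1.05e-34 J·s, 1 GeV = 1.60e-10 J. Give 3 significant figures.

A length is [E]⁻¹ in ℏ=c=1; restore one factor of ℏc.
1 GeV⁻¹ → ℏc × (1 GeV in J)⁻¹ = 1.97e-16 m.
Convert the energy scale: 0.790 MeV⁻¹ = 790 GeV⁻¹.
Result: 790 × 1.97e-16 = 1.56e-13 m.

1.56e-13 m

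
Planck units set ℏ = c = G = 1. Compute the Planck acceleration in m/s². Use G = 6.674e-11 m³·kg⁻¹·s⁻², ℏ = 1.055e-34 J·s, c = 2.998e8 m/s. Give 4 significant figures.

5.560e51 m/s²

Dimensional analysis gives a_P = √(c⁷/(ℏG)).
  = √(3.092e103)
  = 5.560e51 m/s²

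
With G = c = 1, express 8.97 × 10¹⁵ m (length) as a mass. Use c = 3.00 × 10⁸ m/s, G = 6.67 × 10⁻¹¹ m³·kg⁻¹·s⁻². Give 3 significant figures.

Length → mass via c²/G.
8.97 × 10¹⁵ m × (c²/G) = 1.21 × 10⁴³ kg

1.21 × 10⁴³ kg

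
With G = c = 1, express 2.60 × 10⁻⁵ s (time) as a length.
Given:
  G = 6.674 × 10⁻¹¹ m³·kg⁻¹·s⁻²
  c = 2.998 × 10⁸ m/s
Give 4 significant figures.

7.795 × 10³ m

Time → length via c.
2.60 × 10⁻⁵ s × (c) = 7.795 × 10³ m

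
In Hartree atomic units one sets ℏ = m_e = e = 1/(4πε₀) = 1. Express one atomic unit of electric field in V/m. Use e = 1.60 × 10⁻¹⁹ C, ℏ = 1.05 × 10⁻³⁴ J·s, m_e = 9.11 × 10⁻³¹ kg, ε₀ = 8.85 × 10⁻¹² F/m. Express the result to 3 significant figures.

E_au = E_h/(e a₀) = m_e²e⁵/((4πε₀)³ℏ⁴)
E_h = 4.38 × 10⁻¹⁸ J
a₀ = 5.26 × 10⁻¹¹ m
E_h/(e·a₀) = 5.20 × 10¹¹ V/m

5.20 × 10¹¹ V/m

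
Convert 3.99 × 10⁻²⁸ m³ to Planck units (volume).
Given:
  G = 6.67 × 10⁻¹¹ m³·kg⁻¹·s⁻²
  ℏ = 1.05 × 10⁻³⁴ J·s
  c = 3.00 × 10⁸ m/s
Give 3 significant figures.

9.55 × 10⁷⁶

Planck volume: V_P = (ℏG/c³)^(3/2) = 4.18 × 10⁻¹⁰⁵ m³.
3.99 × 10⁻²⁸ / 4.18 × 10⁻¹⁰⁵ = 9.55 × 10⁷⁶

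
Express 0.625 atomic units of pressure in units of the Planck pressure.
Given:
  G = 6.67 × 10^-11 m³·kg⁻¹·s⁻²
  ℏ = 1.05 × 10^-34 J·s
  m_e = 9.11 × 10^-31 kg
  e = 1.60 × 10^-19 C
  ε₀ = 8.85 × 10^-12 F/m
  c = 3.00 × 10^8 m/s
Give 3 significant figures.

4.02 × 10^-101

atomic unit of pressure: P_au = E_h/a₀³ = m_e⁴e¹⁰/((4πε₀)⁵ℏ⁸) = 3.01 × 10^13 Pa
Planck pressure: p_P = c⁷/(ℏG²) = 4.68 × 10^113 Pa
0.625 × 3.01 × 10^13 / 4.68 × 10^113 = 4.02 × 10^-101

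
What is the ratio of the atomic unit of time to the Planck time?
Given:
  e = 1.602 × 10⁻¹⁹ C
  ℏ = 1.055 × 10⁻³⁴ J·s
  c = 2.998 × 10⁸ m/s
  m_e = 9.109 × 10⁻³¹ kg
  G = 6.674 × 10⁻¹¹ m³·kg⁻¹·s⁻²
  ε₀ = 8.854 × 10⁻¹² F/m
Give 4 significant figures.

4.494 × 10²⁶

atomic unit of time: τ_au = (4πε₀)²ℏ³/(m_e e⁴) = 2.423 × 10⁻¹⁷ s
Planck time: t_P = √(ℏG/c⁵) = 5.392 × 10⁻⁴⁴ s
ratio = 2.423 × 10⁻¹⁷ / 5.392 × 10⁻⁴⁴ = 4.494 × 10²⁶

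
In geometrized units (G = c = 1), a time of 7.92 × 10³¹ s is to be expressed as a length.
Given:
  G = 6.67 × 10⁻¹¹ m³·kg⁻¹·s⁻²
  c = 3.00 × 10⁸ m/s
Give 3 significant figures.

Time → length via c.
7.92 × 10³¹ s × (c) = 2.38 × 10⁴⁰ m

2.38 × 10⁴⁰ m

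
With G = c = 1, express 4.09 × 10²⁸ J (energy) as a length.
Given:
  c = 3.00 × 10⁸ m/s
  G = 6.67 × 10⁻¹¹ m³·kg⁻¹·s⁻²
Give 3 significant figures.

3.37 × 10⁻¹⁶ m

Energy → length via G/c⁴.
4.09 × 10²⁸ J × (G/c⁴) = 3.37 × 10⁻¹⁶ m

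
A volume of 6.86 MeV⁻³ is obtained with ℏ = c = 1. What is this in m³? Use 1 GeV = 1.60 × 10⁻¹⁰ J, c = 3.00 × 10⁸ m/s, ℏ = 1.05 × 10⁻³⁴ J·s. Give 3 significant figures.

5.23 × 10⁻³⁸ m³

Volume is [L]³ = [E]⁻³·(ℏc)³.
1 GeV⁻³ → (ℏc)³ × (1 GeV in J)⁻³ = 7.63 × 10⁻⁴⁸ m³.
Convert the energy scale: 6.86 MeV⁻³ = 6.86 × 10⁹ GeV⁻³.
Result: 6.86 × 10⁹ × 7.63 × 10⁻⁴⁸ = 5.23 × 10⁻³⁸ m³.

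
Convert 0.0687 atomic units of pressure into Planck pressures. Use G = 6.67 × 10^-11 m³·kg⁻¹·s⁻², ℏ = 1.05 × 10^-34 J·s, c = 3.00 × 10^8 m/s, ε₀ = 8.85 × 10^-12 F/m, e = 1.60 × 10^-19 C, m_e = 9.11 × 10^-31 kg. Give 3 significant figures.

4.42 × 10^-102

atomic unit of pressure: P_au = E_h/a₀³ = m_e⁴e¹⁰/((4πε₀)⁵ℏ⁸) = 3.01 × 10^13 Pa
Planck pressure: p_P = c⁷/(ℏG²) = 4.68 × 10^113 Pa
0.0687 × 3.01 × 10^13 / 4.68 × 10^113 = 4.42 × 10^-102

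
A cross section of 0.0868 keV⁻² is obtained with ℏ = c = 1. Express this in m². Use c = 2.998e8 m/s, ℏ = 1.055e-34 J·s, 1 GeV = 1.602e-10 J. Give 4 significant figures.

3.383e-21 m²

Area is [L]² = [E]⁻²·(ℏc)²; restore (ℏc)².
1 GeV⁻² → (ℏc)² × (1 GeV in J)⁻² = 3.898e-32 m².
Convert the energy scale: 0.0868 keV⁻² = 8.68e10 GeV⁻².
Result: 8.68e10 × 3.898e-32 = 3.383e-21 m².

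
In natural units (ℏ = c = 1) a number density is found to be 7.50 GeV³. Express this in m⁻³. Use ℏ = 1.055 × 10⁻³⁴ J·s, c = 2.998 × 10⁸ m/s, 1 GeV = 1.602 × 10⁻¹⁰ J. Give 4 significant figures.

9.745 × 10⁴⁷ m⁻³

Number density is [L]⁻³ = [E]³/(ℏc)³.
1 GeV³ → 1/(ℏc)³ × (1 GeV in J)³ = 1.299 × 10⁴⁷ m⁻³.
Result: 7.50 × 1.299 × 10⁴⁷ = 9.745 × 10⁴⁷ m⁻³.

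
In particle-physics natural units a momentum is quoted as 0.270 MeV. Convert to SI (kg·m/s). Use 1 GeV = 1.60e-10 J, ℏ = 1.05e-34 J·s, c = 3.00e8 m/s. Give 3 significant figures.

Momentum is [E]/c; divide by c.
1 GeV → 1/c × (1 GeV in J) = 5.33e-19 kg·m/s.
Convert the energy scale: 0.270 MeV = 2.70e-4 GeV.
Result: 2.70e-4 × 5.33e-19 = 1.44e-22 kg·m/s.

1.44e-22 kg·m/s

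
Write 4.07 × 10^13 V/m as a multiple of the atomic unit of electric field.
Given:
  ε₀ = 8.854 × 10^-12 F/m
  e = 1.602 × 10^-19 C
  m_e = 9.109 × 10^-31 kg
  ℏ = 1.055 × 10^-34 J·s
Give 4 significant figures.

79.32

atomic unit of electric field: E_au = E_h/(e a₀) = m_e²e⁵/((4πε₀)³ℏ⁴) = 5.131 × 10^11 V/m.
4.07 × 10^13 / 5.131 × 10^11 = 79.32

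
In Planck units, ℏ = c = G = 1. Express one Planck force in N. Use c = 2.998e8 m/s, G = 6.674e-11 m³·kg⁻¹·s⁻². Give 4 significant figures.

1.210e44 N

The unique combination of the constants set to 1 with dimensions of force is F_P = c⁴/G.
  = 8.078e33 / 6.674e-11
  = 1.210e44 N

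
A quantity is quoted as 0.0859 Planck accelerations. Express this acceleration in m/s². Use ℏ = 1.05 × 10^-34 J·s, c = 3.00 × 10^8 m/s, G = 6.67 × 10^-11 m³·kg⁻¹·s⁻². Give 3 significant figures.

One Planck acceleration: a_P = √(c⁷/(ℏG)) = 5.59 × 10^51 m/s².
0.0859 × 5.59 × 10^51 m/s² = 4.80 × 10^50 m/s²

4.80 × 10^50 m/s²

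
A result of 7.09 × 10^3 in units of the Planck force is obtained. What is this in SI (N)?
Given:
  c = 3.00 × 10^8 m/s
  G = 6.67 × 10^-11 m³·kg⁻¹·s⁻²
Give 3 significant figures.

One Planck force: F_P = c⁴/G = 1.21 × 10^44 N.
7.09 × 10^3 × 1.21 × 10^44 N = 8.61 × 10^47 N

8.61 × 10^47 N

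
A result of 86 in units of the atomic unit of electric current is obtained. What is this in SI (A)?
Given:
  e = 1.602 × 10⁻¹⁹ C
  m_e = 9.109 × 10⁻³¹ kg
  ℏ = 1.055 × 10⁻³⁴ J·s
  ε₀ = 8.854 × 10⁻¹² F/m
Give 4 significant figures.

One atomic unit of electric current: I_au = e E_h/ℏ = m_e e⁵/((4πε₀)²ℏ³) = 6.612 × 10⁻³ A.
86 × 6.612 × 10⁻³ A = 0.5686 A

0.5686 A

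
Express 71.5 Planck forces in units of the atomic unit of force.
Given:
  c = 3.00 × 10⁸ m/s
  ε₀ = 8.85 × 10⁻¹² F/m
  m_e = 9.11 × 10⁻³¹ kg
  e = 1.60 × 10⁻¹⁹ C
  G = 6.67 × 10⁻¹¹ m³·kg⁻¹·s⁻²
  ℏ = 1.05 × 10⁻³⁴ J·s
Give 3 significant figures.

1.04 × 10⁵³

Planck force: F_P = c⁴/G = 1.21 × 10⁴⁴ N
atomic unit of force: F_au = E_h/a₀ = m_e²e⁶/((4πε₀)³ℏ⁴) = 8.33 × 10⁻⁸ N
71.5 × 1.21 × 10⁴⁴ / 8.33 × 10⁻⁸ = 1.04 × 10⁵³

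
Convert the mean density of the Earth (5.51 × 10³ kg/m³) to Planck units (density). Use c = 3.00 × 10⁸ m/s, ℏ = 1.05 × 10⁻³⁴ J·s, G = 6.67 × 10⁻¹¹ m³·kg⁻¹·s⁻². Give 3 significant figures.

1.06 × 10⁻⁹³

Planck density: ρ_P = c⁵/(ℏG²) = 5.20 × 10⁹⁶ kg/m³.
5.51 × 10³ / 5.20 × 10⁹⁶ = 1.06 × 10⁻⁹³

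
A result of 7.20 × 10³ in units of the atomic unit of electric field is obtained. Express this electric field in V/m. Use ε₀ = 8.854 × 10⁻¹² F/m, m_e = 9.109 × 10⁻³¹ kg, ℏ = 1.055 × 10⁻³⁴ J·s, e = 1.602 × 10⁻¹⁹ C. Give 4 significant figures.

3.694 × 10¹⁵ V/m

One atomic unit of electric field: E_au = E_h/(e a₀) = m_e²e⁵/((4πε₀)³ℏ⁴) = 5.131 × 10¹¹ V/m.
7.20 × 10³ × 5.131 × 10¹¹ V/m = 3.694 × 10¹⁵ V/m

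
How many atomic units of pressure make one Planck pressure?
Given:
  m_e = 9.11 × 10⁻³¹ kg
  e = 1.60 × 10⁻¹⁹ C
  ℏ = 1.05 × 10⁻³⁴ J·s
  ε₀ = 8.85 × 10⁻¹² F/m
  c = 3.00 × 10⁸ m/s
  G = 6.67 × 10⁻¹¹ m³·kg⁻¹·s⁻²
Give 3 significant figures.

Planck pressure: p_P = c⁷/(ℏG²) = 4.68 × 10¹¹³ Pa
atomic unit of pressure: P_au = E_h/a₀³ = m_e⁴e¹⁰/((4πε₀)⁵ℏ⁸) = 3.01 × 10¹³ Pa
ratio = 4.68 × 10¹¹³ / 3.01 × 10¹³ = 1.55 × 10¹⁰⁰

1.55 × 10¹⁰⁰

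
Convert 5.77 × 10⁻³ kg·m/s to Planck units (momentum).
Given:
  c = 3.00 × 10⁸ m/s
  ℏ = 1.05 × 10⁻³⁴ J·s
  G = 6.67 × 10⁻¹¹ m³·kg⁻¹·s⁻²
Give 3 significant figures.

Planck momentum: p_P = √(ℏc³/G) = 6.52 kg·m/s.
5.77 × 10⁻³ / 6.52 = 8.85 × 10⁻⁴

8.85 × 10⁻⁴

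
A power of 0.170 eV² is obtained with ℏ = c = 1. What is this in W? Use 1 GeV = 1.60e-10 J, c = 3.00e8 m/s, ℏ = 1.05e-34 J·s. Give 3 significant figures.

Power is [E]/[T] = [E]²/ℏ.
1 GeV² → 1/ℏ × (1 GeV in J)² = 2.44e14 W.
Convert the energy scale: 0.170 eV² = 1.70e-19 GeV².
Result: 1.70e-19 × 2.44e14 = 4.14e-5 W.

4.14e-5 W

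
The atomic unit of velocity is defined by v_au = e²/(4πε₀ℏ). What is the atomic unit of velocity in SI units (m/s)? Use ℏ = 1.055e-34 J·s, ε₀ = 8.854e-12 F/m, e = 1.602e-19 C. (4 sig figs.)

2.186e6 m/s

v_au = e²/(4πε₀ℏ)
  = 2.566e-38 / 1.174e-44
  = 2.186e6 m/s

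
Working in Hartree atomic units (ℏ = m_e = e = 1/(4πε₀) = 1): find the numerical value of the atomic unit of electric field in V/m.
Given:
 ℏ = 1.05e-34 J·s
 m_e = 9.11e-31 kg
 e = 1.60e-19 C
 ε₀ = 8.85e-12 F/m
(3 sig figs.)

The unique combination of the constants set to 1 with dimensions of electric field is E_au = E_h/(e a₀) = m_e²e⁵/((4πε₀)³ℏ⁴).
E_h = 4.38e-18 J
a₀ = 5.26e-11 m
E_h/(e·a₀) = 5.20e11 V/m

5.20e11 V/m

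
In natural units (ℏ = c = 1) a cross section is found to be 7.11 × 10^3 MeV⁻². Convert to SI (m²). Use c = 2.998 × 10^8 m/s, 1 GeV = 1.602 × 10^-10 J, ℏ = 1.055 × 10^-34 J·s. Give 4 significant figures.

Area is [L]² = [E]⁻²·(ℏc)²; restore (ℏc)².
1 GeV⁻² → (ℏc)² × (1 GeV in J)⁻² = 3.898 × 10^-32 m².
Convert the energy scale: 7.11 × 10^3 MeV⁻² = 7.11 × 10^9 GeV⁻².
Result: 7.11 × 10^9 × 3.898 × 10^-32 = 2.771 × 10^-22 m².

2.771 × 10^-22 m²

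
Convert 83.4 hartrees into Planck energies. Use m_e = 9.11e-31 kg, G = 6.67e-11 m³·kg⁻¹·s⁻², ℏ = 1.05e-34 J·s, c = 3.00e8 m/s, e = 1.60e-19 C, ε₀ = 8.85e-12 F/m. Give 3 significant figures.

hartree: E_h = m_e e⁴/(4πε₀ℏ)² = 4.38e-18 J
Planck energy: E_P = √(ℏc⁵/G) = 1.96e9 J
83.4 × 4.38e-18 / 1.96e9 = 1.87e-25

1.87e-25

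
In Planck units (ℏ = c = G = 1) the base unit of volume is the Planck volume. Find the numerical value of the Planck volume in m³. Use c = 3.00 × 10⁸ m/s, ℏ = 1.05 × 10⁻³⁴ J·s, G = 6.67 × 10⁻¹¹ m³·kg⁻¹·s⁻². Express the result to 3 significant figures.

V_P = (ℏG/c³)^(3/2)
  = √(1.75 × 10⁻²⁰⁹)
  = 4.18 × 10⁻¹⁰⁵ m³

4.18 × 10⁻¹⁰⁵ m³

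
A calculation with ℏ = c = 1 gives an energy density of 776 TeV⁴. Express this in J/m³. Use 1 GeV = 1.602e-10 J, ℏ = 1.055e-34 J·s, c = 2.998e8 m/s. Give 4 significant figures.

[E]/[L]³ = [E]⁴/(ℏc)³; restore (ℏc)⁻³.
1 GeV⁴ → 1/(ℏc)³ × (1 GeV in J)⁴ = 2.082e37 J/m³.
Convert the energy scale: 776 TeV⁴ = 7.76e14 GeV⁴.
Result: 7.76e14 × 2.082e37 = 1.615e52 J/m³.

1.615e52 J/m³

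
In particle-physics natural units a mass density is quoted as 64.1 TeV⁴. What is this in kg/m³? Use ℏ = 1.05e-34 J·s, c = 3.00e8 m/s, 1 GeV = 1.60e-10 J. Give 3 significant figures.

Mass density is [E]/(c²[L]³) = [E]⁴/(ℏ³c⁵).
1 GeV⁴ → 1/(ℏ³c⁵) × (1 GeV in J)⁴ = 2.33e20 kg/m³.
Convert the energy scale: 64.1 TeV⁴ = 6.41e13 GeV⁴.
Result: 6.41e13 × 2.33e20 = 1.49e34 kg/m³.

1.49e34 kg/m³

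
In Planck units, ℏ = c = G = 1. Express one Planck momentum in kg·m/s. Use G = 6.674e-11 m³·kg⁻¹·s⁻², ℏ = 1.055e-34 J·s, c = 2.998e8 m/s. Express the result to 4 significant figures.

6.527 kg·m/s

From ℏ = c = G = 1 the momentum scale is p_P = √(ℏc³/G).
  = √(42.60)
  = 6.527 kg·m/s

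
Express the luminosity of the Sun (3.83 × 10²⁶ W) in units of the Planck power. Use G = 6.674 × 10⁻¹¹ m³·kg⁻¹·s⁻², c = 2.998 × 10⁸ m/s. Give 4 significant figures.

Planck power: P_P = c⁵/G = 3.629 × 10⁵² W.
3.83 × 10²⁶ / 3.629 × 10⁵² = 1.055 × 10⁻²⁶

1.055 × 10⁻²⁶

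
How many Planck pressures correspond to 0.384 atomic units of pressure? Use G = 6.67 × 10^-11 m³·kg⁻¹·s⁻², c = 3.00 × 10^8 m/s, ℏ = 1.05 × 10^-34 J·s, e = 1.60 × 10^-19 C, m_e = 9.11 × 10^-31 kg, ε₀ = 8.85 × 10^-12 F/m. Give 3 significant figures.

atomic unit of pressure: P_au = E_h/a₀³ = m_e⁴e¹⁰/((4πε₀)⁵ℏ⁸) = 3.01 × 10^13 Pa
Planck pressure: p_P = c⁷/(ℏG²) = 4.68 × 10^113 Pa
0.384 × 3.01 × 10^13 / 4.68 × 10^113 = 2.47 × 10^-101

2.47 × 10^-101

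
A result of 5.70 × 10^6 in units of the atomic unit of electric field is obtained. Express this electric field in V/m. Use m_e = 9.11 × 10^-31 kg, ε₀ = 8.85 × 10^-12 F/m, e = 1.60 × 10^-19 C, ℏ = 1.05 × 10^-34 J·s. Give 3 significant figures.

2.97 × 10^18 V/m

One atomic unit of electric field: E_au = E_h/(e a₀) = m_e²e⁵/((4πε₀)³ℏ⁴) = 5.20 × 10^11 V/m.
5.70 × 10^6 × 5.20 × 10^11 V/m = 2.97 × 10^18 V/m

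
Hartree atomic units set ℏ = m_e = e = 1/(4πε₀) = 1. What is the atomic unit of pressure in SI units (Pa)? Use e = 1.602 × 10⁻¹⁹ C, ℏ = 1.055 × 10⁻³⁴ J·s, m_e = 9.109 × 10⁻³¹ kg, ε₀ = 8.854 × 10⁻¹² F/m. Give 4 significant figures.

The unique combination of the constants set to 1 with dimensions of pressure is P_au = E_h/a₀³ = m_e⁴e¹⁰/((4πε₀)⁵ℏ⁸).
E_h = 4.354 × 10⁻¹⁸ J
a₀ = 5.297 × 10⁻¹¹ m
E_h/a₀³ = 2.929 × 10¹³ Pa

2.929 × 10¹³ Pa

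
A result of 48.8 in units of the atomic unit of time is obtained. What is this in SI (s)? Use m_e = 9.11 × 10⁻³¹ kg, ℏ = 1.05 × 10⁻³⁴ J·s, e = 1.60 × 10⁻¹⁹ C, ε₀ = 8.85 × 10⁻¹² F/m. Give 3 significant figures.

One atomic unit of time: τ_au = (4πε₀)²ℏ³/(m_e e⁴) = 2.40 × 10⁻¹⁷ s.
48.8 × 2.40 × 10⁻¹⁷ s = 1.17 × 10⁻¹⁵ s

1.17 × 10⁻¹⁵ s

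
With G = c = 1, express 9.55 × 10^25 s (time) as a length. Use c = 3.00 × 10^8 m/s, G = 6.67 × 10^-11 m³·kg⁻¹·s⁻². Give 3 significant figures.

Time → length via c.
9.55 × 10^25 s × (c) = 2.86 × 10^34 m

2.86 × 10^34 m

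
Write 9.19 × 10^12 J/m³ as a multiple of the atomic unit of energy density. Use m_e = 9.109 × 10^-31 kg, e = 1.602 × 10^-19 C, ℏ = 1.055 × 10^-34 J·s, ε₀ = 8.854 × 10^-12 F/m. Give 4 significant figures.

atomic unit of energy density: u_au = E_h/a₀³ = m_e⁴e¹⁰/((4πε₀)⁵ℏ⁸) = 2.929 × 10^13 J/m³.
9.19 × 10^12 / 2.929 × 10^13 = 0.3137

0.3137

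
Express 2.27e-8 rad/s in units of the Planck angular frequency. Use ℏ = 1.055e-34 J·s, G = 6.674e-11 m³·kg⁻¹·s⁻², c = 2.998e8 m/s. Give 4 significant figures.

1.224e-51

Planck angular frequency: ω_P = √(c⁵/(ℏG)) = 1.855e43 rad/s.
2.27e-8 / 1.855e43 = 1.224e-51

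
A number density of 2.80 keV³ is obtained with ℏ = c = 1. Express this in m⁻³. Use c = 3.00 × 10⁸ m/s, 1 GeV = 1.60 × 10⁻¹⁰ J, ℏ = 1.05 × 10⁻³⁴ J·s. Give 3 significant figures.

3.67 × 10²⁹ m⁻³

Number density is [L]⁻³ = [E]³/(ℏc)³.
1 GeV³ → 1/(ℏc)³ × (1 GeV in J)³ = 1.31 × 10⁴⁷ m⁻³.
Convert the energy scale: 2.80 keV³ = 2.80 × 10⁻¹⁸ GeV³.
Result: 2.80 × 10⁻¹⁸ × 1.31 × 10⁴⁷ = 3.67 × 10²⁹ m⁻³.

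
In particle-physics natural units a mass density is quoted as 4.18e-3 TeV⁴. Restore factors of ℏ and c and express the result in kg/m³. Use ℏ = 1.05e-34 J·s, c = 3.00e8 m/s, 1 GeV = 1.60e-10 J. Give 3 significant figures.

Mass density is [E]/(c²[L]³) = [E]⁴/(ℏ³c⁵).
1 GeV⁴ → 1/(ℏ³c⁵) × (1 GeV in J)⁴ = 2.33e20 kg/m³.
Convert the energy scale: 4.18e-3 TeV⁴ = 4.18e9 GeV⁴.
Result: 4.18e9 × 2.33e20 = 9.74e29 kg/m³.

9.74e29 kg/m³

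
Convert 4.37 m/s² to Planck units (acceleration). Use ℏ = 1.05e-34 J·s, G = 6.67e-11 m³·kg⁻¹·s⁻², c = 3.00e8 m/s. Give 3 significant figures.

7.82e-52

Planck acceleration: a_P = √(c⁷/(ℏG)) = 5.59e51 m/s².
4.37 / 5.59e51 = 7.82e-52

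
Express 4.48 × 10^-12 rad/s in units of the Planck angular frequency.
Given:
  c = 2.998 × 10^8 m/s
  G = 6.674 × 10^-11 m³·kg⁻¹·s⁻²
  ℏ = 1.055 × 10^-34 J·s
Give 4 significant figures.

2.416 × 10^-55

Planck angular frequency: ω_P = √(c⁵/(ℏG)) = 1.855 × 10^43 rad/s.
4.48 × 10^-12 / 1.855 × 10^43 = 2.416 × 10^-55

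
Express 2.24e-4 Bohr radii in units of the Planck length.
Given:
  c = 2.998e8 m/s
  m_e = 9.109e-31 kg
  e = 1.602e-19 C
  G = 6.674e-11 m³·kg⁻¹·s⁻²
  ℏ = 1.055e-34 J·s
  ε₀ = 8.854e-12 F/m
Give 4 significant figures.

7.341e20

Bohr radius: a₀ = 4πε₀ℏ²/(m_e e²) = 5.297e-11 m
Planck length: ℓ_P = √(ℏG/c³) = 1.616e-35 m
2.24e-4 × 5.297e-11 / 1.616e-35 = 7.341e20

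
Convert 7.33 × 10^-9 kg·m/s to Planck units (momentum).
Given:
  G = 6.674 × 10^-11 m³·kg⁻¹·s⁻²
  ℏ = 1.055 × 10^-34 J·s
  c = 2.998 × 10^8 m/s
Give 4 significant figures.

1.123 × 10^-9

Planck momentum: p_P = √(ℏc³/G) = 6.527 kg·m/s.
7.33 × 10^-9 / 6.527 = 1.123 × 10^-9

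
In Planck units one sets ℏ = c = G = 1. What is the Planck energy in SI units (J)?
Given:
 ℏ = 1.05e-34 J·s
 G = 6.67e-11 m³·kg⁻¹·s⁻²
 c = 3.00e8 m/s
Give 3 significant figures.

E_P = √(ℏc⁵/G)
  = √(3.83e18)
  = 1.96e9 J

1.96e9 J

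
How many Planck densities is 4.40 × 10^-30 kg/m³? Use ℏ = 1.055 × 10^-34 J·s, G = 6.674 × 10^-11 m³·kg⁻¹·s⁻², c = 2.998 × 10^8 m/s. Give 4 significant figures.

8.537 × 10^-127

Planck density: ρ_P = c⁵/(ℏG²) = 5.154 × 10^96 kg/m³.
4.40 × 10^-30 / 5.154 × 10^96 = 8.537 × 10^-127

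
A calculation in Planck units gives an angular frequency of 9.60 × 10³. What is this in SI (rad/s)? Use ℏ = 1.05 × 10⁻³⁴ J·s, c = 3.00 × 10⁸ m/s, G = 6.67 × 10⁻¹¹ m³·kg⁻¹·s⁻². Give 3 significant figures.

One Planck angular frequency: ω_P = √(c⁵/(ℏG)) = 1.86 × 10⁴³ rad/s.
9.60 × 10³ × 1.86 × 10⁴³ rad/s = 1.79 × 10⁴⁷ rad/s

1.79 × 10⁴⁷ rad/s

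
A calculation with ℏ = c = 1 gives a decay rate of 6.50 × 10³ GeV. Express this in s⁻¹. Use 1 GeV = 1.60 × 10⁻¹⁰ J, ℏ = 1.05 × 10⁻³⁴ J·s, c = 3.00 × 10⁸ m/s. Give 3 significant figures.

A rate is [E]/ℏ; divide by ℏ.
1 GeV → 1/ℏ × (1 GeV in J) = 1.52 × 10²⁴ s⁻¹.
Result: 6.50 × 10³ × 1.52 × 10²⁴ = 9.90 × 10²⁷ s⁻¹.

9.90 × 10²⁷ s⁻¹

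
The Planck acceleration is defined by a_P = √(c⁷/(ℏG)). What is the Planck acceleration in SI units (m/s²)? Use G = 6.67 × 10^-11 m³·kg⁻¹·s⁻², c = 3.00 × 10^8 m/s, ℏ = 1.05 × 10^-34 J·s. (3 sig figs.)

a_P = √(c⁷/(ℏG))
  = √(3.12 × 10^103)
  = 5.59 × 10^51 m/s²

5.59 × 10^51 m/s²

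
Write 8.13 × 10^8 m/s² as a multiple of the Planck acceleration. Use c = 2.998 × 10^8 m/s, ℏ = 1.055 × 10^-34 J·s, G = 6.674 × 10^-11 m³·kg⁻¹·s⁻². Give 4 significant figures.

1.462 × 10^-43

Planck acceleration: a_P = √(c⁷/(ℏG)) = 5.560 × 10^51 m/s².
8.13 × 10^8 / 5.560 × 10^51 = 1.462 × 10^-43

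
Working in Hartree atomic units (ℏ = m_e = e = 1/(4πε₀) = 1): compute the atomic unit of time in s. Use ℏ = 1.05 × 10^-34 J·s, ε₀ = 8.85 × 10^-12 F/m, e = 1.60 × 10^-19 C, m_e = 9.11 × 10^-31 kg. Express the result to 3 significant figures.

From ℏ = m_e = e = 1/(4πε₀) = 1 the time scale is τ_au = (4πε₀)²ℏ³/(m_e e⁴).
E_h = 4.38 × 10^-18 J
ℏ/E_h = 2.40 × 10^-17 s

2.40 × 10^-17 s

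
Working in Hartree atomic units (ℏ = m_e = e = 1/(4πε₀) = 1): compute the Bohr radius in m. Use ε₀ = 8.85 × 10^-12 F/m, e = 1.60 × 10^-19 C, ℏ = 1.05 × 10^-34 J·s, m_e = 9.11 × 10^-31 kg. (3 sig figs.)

Dimensional analysis gives a₀ = 4πε₀ℏ²/(m_e e²).
  = 1.23 × 10^-78 / 2.33 × 10^-68
  = 5.26 × 10^-11 m

5.26 × 10^-11 m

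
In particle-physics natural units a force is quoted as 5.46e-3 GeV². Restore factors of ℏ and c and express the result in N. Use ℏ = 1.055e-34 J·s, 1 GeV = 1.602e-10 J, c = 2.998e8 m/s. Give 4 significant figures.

4.430e3 N

Force is [E]/[L] = [E]²/(ℏc); restore (ℏc)⁻¹.
1 GeV² → 1/(ℏc) × (1 GeV in J)² = 8.114e5 N.
Result: 5.46e-3 × 8.114e5 = 4.430e3 N.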